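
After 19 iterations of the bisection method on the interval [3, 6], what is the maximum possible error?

Bisection error bound: |error| ≤ (b-a)/2^n
|error| ≤ (6 - 3)/2^19 = 3/2^19
|error| ≤ 0.0000057220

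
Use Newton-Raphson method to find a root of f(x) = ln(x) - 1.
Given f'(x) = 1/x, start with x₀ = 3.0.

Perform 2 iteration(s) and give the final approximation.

f(x) = ln(x) - 1
f'(x) = 1/x
x₀ = 3.0

Newton-Raphson formula: x_{n+1} = x_n - f(x_n)/f'(x_n)

Iteration 1:
  f(3.000000) = 0.098612
  f'(3.000000) = 0.333333
  x_1 = 3.000000 - 0.098612/0.333333 = 2.704163
Iteration 2:
  f(2.704163) = -0.005208
  f'(2.704163) = 0.369800
  x_2 = 2.704163 - (-0.005208)/0.369800 = 2.718245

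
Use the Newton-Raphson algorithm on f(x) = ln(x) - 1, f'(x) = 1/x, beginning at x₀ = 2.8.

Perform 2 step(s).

f(x) = ln(x) - 1
f'(x) = 1/x
x₀ = 2.8

Newton-Raphson formula: x_{n+1} = x_n - f(x_n)/f'(x_n)

Iteration 1:
  f(2.800000) = 0.029619
  f'(2.800000) = 0.357143
  x_1 = 2.800000 - 0.029619/0.357143 = 2.717066
Iteration 2:
  f(2.717066) = -0.000448
  f'(2.717066) = 0.368044
  x_2 = 2.717066 - (-0.000448)/0.368044 = 2.718282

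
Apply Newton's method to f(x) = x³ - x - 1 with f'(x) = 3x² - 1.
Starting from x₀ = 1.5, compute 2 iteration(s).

f(x) = x³ - x - 1
f'(x) = 3x² - 1
x₀ = 1.5

Newton-Raphson formula: x_{n+1} = x_n - f(x_n)/f'(x_n)

Iteration 1:
  f(1.500000) = 0.875000
  f'(1.500000) = 5.750000
  x_1 = 1.500000 - 0.875000/5.750000 = 1.347826
Iteration 2:
  f(1.347826) = 0.100682
  f'(1.347826) = 4.449905
  x_2 = 1.347826 - 0.100682/4.449905 = 1.325200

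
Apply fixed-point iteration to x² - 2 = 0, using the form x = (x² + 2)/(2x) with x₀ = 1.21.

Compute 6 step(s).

Equation: x² - 2 = 0
Fixed-point form: x = (x² + 2)/(2x)
x₀ = 1.21

x_1 = g(1.210000) = 1.431446
x_2 = g(1.431446) = 1.414317
x_3 = g(1.414317) = 1.414214
x_4 = g(1.414214) = 1.414214
x_5 = g(1.414214) = 1.414214
x_6 = g(1.414214) = 1.414214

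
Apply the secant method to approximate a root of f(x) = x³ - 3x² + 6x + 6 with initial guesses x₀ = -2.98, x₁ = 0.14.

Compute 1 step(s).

f(x) = x³ - 3x² + 6x + 6
x₀ = -2.98, x₁ = 0.14

Secant formula: x_{n+1} = x_n - f(x_n)(x_n - x_{n-1})/(f(x_n) - f(x_{n-1}))

Iteration 1:
  f(-2.980000) = -64.984792
  f(0.140000) = 6.783944
  x_2 = 0.140000 - 6.783944×(0.140000 - (-2.980000))/(6.783944 - (-64.984792))
       = -0.154918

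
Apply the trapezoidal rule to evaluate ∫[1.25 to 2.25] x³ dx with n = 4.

f(x) = x³
a = 1.25, b = 2.25, n = 4
h = (b - a)/n = 0.250000

Trapezoidal rule: (h/2)[f(x₀) + 2f(x₁) + 2f(x₂) + ... + f(xₙ)]

x_0 = 1.2500, f(x_0) = 1.953125, coefficient = 1
x_1 = 1.5000, f(x_1) = 3.375000, coefficient = 2
x_2 = 1.7500, f(x_2) = 5.359375, coefficient = 2
x_3 = 2.0000, f(x_3) = 8.000000, coefficient = 2
x_4 = 2.2500, f(x_4) = 11.390625, coefficient = 1

I ≈ (0.250000/2) × 46.812500 = 5.851562
Exact value: 5.796875
Error: 0.054688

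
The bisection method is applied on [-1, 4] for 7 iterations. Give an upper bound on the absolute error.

Bisection error bound: |error| ≤ (b-a)/2^n
|error| ≤ (4 - (-1))/2^7 = 5/2^7
|error| ≤ 0.0390625000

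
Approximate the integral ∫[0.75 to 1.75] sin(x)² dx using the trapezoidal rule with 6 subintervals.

f(x) = sin(x)²
a = 0.75, b = 1.75, n = 6
h = (b - a)/n = 0.166667

Trapezoidal rule: (h/2)[f(x₀) + 2f(x₁) + 2f(x₂) + ... + f(xₙ)]

x_0 = 0.7500, f(x_0) = 0.464631, coefficient = 1
x_1 = 0.9167, f(x_1) = 0.629766, coefficient = 2
x_2 = 1.0833, f(x_2) = 0.780615, coefficient = 2
x_3 = 1.2500, f(x_3) = 0.900572, coefficient = 2
x_4 = 1.4167, f(x_4) = 0.976432, coefficient = 2
x_5 = 1.5833, f(x_5) = 0.999843, coefficient = 2
x_6 = 1.7500, f(x_6) = 0.968228, coefficient = 1

I ≈ (0.166667/2) × 10.007313 = 0.833943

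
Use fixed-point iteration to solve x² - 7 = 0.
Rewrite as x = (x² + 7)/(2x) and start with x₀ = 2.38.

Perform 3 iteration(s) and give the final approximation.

Equation: x² - 7 = 0
Fixed-point form: x = (x² + 7)/(2x)
x₀ = 2.38

x_1 = g(2.380000) = 2.660588
x_2 = g(2.660588) = 2.645793
x_3 = g(2.645793) = 2.645751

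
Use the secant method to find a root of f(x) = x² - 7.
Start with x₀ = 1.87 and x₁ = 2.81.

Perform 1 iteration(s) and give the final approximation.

f(x) = x² - 7
x₀ = 1.87, x₁ = 2.81

Secant formula: x_{n+1} = x_n - f(x_n)(x_n - x_{n-1})/(f(x_n) - f(x_{n-1}))

Iteration 1:
  f(1.870000) = -3.503100
  f(2.810000) = 0.896100
  x_2 = 2.810000 - 0.896100×(2.810000 - 1.870000)/(0.896100 - (-3.503100))
       = 2.618526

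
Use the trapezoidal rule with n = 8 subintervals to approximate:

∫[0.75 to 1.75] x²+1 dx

f(x) = x²+1
a = 0.75, b = 1.75, n = 8
h = (b - a)/n = 0.125000

Trapezoidal rule: (h/2)[f(x₀) + 2f(x₁) + 2f(x₂) + ... + f(xₙ)]

x_0 = 0.7500, f(x_0) = 1.562500, coefficient = 1
x_1 = 0.8750, f(x_1) = 1.765625, coefficient = 2
x_2 = 1.0000, f(x_2) = 2.000000, coefficient = 2
x_3 = 1.1250, f(x_3) = 2.265625, coefficient = 2
x_4 = 1.2500, f(x_4) = 2.562500, coefficient = 2
x_5 = 1.3750, f(x_5) = 2.890625, coefficient = 2
x_6 = 1.5000, f(x_6) = 3.250000, coefficient = 2
x_7 = 1.6250, f(x_7) = 3.640625, coefficient = 2
x_8 = 1.7500, f(x_8) = 4.062500, coefficient = 1

I ≈ (0.125000/2) × 42.375000 = 2.648438
Exact value: 2.645833
Error: 0.002604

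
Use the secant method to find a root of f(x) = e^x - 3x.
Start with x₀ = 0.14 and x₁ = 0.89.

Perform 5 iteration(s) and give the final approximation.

f(x) = e^x - 3x
x₀ = 0.14, x₁ = 0.89

Secant formula: x_{n+1} = x_n - f(x_n)(x_n - x_{n-1})/(f(x_n) - f(x_{n-1}))

Iteration 1:
  f(0.140000) = 0.730274
  f(0.890000) = -0.234870
  x_2 = 0.890000 - (-0.234870)×(0.890000 - 0.140000)/(-0.234870 - 0.730274)
       = 0.707486
Iteration 2:
  f(0.890000) = -0.234870
  f(0.707486) = -0.093573
  x_3 = 0.707486 - (-0.093573)×(0.707486 - 0.890000)/(-0.093573 - (-0.234870))
       = 0.586616
Iteration 3:
  f(0.707486) = -0.093573
  f(0.586616) = 0.038046
  x_4 = 0.586616 - 0.038046×(0.586616 - 0.707486)/(0.038046 - (-0.093573))
       = 0.621555
Iteration 4:
  f(0.586616) = 0.038046
  f(0.621555) = -0.002844
  x_5 = 0.621555 - (-0.002844)×(0.621555 - 0.586616)/(-0.002844 - 0.038046)
       = 0.619125
Iteration 5:
  f(0.621555) = -0.002844
  f(0.619125) = -0.000073
  x_6 = 0.619125 - (-0.000073)×(0.619125 - 0.621555)/(-0.000073 - (-0.002844))
       = 0.619061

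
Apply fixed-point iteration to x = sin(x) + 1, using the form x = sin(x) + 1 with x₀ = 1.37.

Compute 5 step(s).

Equation: x = sin(x) + 1
Fixed-point form: x = sin(x) + 1
x₀ = 1.37

x_1 = g(1.370000) = 1.979908
x_2 = g(1.979908) = 1.917475
x_3 = g(1.917475) = 1.940507
x_4 = g(1.940507) = 1.932432
x_5 = g(1.932432) = 1.935319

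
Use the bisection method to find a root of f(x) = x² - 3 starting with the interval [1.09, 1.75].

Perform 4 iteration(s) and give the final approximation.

f(x) = x² - 3
Initial interval: [1.09, 1.75]

Iteration 1:
  c_1 = (1.090000 + 1.750000)/2 = 1.420000
  f(c_1) = f(1.420000) = -0.983600
  f(a) × f(c) ≥ 0, new interval: [1.420000, 1.750000]
Iteration 2:
  c_2 = (1.420000 + 1.750000)/2 = 1.585000
  f(c_2) = f(1.585000) = -0.487775
  f(a) × f(c) ≥ 0, new interval: [1.585000, 1.750000]
Iteration 3:
  c_3 = (1.585000 + 1.750000)/2 = 1.667500
  f(c_3) = f(1.667500) = -0.219444
  f(a) × f(c) ≥ 0, new interval: [1.667500, 1.750000]
Iteration 4:
  c_4 = (1.667500 + 1.750000)/2 = 1.708750
  f(c_4) = f(1.708750) = -0.080173
  f(a) × f(c) ≥ 0, new interval: [1.708750, 1.750000]

After 4 iteration(s), the approximation is c_4 = 1.708750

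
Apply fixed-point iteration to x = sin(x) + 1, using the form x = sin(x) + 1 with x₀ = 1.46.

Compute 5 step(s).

Equation: x = sin(x) + 1
Fixed-point form: x = sin(x) + 1
x₀ = 1.46

x_1 = g(1.460000) = 1.993868
x_2 = g(1.993868) = 1.911832
x_3 = g(1.911832) = 1.942409
x_4 = g(1.942409) = 1.931743
x_5 = g(1.931743) = 1.935563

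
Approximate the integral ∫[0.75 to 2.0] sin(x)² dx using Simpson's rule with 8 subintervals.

f(x) = sin(x)²
a = 0.75, b = 2.0, n = 8
h = (b - a)/n = 0.156250

Simpson's rule: (h/3)[f(x₀) + 4f(x₁) + 2f(x₂) + ... + f(xₙ)]

x_0 = 0.7500, f(x_0) = 0.464631, coefficient = 1
x_1 = 0.9062, f(x_1) = 0.619679, coefficient = 4
x_2 = 1.0625, f(x_2) = 0.763133, coefficient = 2
x_3 = 1.2188, f(x_3) = 0.881100, coefficient = 4
x_4 = 1.3750, f(x_4) = 0.962151, coefficient = 2
x_5 = 1.5312, f(x_5) = 0.998437, coefficient = 4
x_6 = 1.6875, f(x_6) = 0.986442, coefficient = 2
x_7 = 1.8438, f(x_7) = 0.927328, coefficient = 4
x_8 = 2.0000, f(x_8) = 0.826822, coefficient = 1

I ≈ (0.156250/3) × 20.421079 = 1.063598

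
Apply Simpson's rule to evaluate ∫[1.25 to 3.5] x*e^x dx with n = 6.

f(x) = x*e^x
a = 1.25, b = 3.5, n = 6
h = (b - a)/n = 0.375000

Simpson's rule: (h/3)[f(x₀) + 4f(x₁) + 2f(x₂) + ... + f(xₙ)]

x_0 = 1.2500, f(x_0) = 4.362929, coefficient = 1
x_1 = 1.6250, f(x_1) = 8.252431, coefficient = 4
x_2 = 2.0000, f(x_2) = 14.778112, coefficient = 2
x_3 = 2.3750, f(x_3) = 25.533656, coefficient = 4
x_4 = 2.7500, f(x_4) = 43.017238, coefficient = 2
x_5 = 3.1250, f(x_5) = 71.124672, coefficient = 4
x_6 = 3.5000, f(x_6) = 115.904082, coefficient = 1

I ≈ (0.375000/3) × 655.500748 = 81.937593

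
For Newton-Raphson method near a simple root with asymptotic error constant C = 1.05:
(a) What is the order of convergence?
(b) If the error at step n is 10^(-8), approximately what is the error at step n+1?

(a) Newton-Raphson has quadratic (order 2) convergence near simple roots.
    This means |e_{n+1}| ≈ C|e_n|².

(b) With |e_n| = 10^(-8) and C = 1.05:
    |e_{n+1}| ≈ 1.05 × (10^(-8))² = 1.05 × 10^(-16)

(a) 2 (quadratic); (b) |e_{n+1}| ≈ 1.050e-16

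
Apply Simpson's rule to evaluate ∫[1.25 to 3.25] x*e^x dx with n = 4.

f(x) = x*e^x
a = 1.25, b = 3.25, n = 4
h = (b - a)/n = 0.500000

Simpson's rule: (h/3)[f(x₀) + 4f(x₁) + 2f(x₂) + ... + f(xₙ)]

x_0 = 1.2500, f(x_0) = 4.362929, coefficient = 1
x_1 = 1.7500, f(x_1) = 10.070555, coefficient = 4
x_2 = 2.2500, f(x_2) = 21.347406, coefficient = 2
x_3 = 2.7500, f(x_3) = 43.017238, coefficient = 4
x_4 = 3.2500, f(x_4) = 83.818605, coefficient = 1

I ≈ (0.500000/3) × 343.227514 = 57.204586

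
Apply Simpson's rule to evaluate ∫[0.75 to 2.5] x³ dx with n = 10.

f(x) = x³
a = 0.75, b = 2.5, n = 10
h = (b - a)/n = 0.175000

Simpson's rule: (h/3)[f(x₀) + 4f(x₁) + 2f(x₂) + ... + f(xₙ)]

x_0 = 0.7500, f(x_0) = 0.421875, coefficient = 1
x_1 = 0.9250, f(x_1) = 0.791453, coefficient = 4
x_2 = 1.1000, f(x_2) = 1.331000, coefficient = 2
x_3 = 1.2750, f(x_3) = 2.072672, coefficient = 4
x_4 = 1.4500, f(x_4) = 3.048625, coefficient = 2
x_5 = 1.6250, f(x_5) = 4.291016, coefficient = 4
x_6 = 1.8000, f(x_6) = 5.832000, coefficient = 2
x_7 = 1.9750, f(x_7) = 7.703734, coefficient = 4
x_8 = 2.1500, f(x_8) = 9.938375, coefficient = 2
x_9 = 2.3250, f(x_9) = 12.568078, coefficient = 4
x_10 = 2.5000, f(x_10) = 15.625000, coefficient = 1

I ≈ (0.175000/3) × 166.054688 = 9.686523
Exact value: 9.686523
Error: 0.000000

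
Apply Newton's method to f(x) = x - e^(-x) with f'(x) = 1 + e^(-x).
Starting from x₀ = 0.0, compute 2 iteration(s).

f(x) = x - e^(-x)
f'(x) = 1 + e^(-x)
x₀ = 0.0

Newton-Raphson formula: x_{n+1} = x_n - f(x_n)/f'(x_n)

Iteration 1:
  f(0.000000) = -1.000000
  f'(0.000000) = 2.000000
  x_1 = 0.000000 - (-1.000000)/2.000000 = 0.500000
Iteration 2:
  f(0.500000) = -0.106531
  f'(0.500000) = 1.606531
  x_2 = 0.500000 - (-0.106531)/1.606531 = 0.566311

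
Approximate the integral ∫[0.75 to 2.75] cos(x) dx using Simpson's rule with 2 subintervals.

f(x) = cos(x)
a = 0.75, b = 2.75, n = 2
h = (b - a)/n = 1.000000

Simpson's rule: (h/3)[f(x₀) + 4f(x₁) + 2f(x₂) + ... + f(xₙ)]

x_0 = 0.7500, f(x_0) = 0.731689, coefficient = 1
x_1 = 1.7500, f(x_1) = -0.178246, coefficient = 4
x_2 = 2.7500, f(x_2) = -0.924302, coefficient = 1

I ≈ (1.000000/3) × -0.905598 = -0.301866
Exact value: -0.299978
Error: 0.001888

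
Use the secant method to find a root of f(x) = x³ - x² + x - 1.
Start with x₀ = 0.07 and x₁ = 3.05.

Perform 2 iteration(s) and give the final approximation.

f(x) = x³ - x² + x - 1
x₀ = 0.07, x₁ = 3.05

Secant formula: x_{n+1} = x_n - f(x_n)(x_n - x_{n-1})/(f(x_n) - f(x_{n-1}))

Iteration 1:
  f(0.070000) = -0.934557
  f(3.050000) = 21.120125
  x_2 = 3.050000 - 21.120125×(3.050000 - 0.070000)/(21.120125 - (-0.934557))
       = 0.196276
Iteration 2:
  f(3.050000) = 21.120125
  f(0.196276) = -0.834687
  x_3 = 0.196276 - (-0.834687)×(0.196276 - 3.050000)/(-0.834687 - 21.120125)
       = 0.304770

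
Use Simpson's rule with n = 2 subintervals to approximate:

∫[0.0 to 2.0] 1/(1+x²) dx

f(x) = 1/(1+x²)
a = 0.0, b = 2.0, n = 2
h = (b - a)/n = 1.000000

Simpson's rule: (h/3)[f(x₀) + 4f(x₁) + 2f(x₂) + ... + f(xₙ)]

x_0 = 0.0000, f(x_0) = 1.000000, coefficient = 1
x_1 = 1.0000, f(x_1) = 0.500000, coefficient = 4
x_2 = 2.0000, f(x_2) = 0.200000, coefficient = 1

I ≈ (1.000000/3) × 3.200000 = 1.066667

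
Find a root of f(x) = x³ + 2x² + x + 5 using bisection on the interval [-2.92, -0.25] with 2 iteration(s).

f(x) = x³ + 2x² + x + 5
Initial interval: [-2.92, -0.25]

Iteration 1:
  c_1 = (-2.920000 + (-0.250000))/2 = -1.585000
  f(c_1) = f(-1.585000) = 4.457573
  f(a) × f(c) < 0, new interval: [-2.920000, -1.585000]
Iteration 2:
  c_2 = (-2.920000 + (-1.585000))/2 = -2.252500
  f(c_2) = f(-2.252500) = 1.466377
  f(a) × f(c) < 0, new interval: [-2.920000, -2.252500]

After 2 iteration(s), the approximation is c_2 = -2.252500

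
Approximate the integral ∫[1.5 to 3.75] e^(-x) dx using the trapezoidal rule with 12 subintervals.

f(x) = e^(-x)
a = 1.5, b = 3.75, n = 12
h = (b - a)/n = 0.187500

Trapezoidal rule: (h/2)[f(x₀) + 2f(x₁) + 2f(x₂) + ... + f(xₙ)]

x_0 = 1.5000, f(x_0) = 0.223130, coefficient = 1
x_1 = 1.6875, f(x_1) = 0.184981, coefficient = 2
x_2 = 1.8750, f(x_2) = 0.153355, coefficient = 2
x_3 = 2.0625, f(x_3) = 0.127136, coefficient = 2
x_4 = 2.2500, f(x_4) = 0.105399, coefficient = 2
x_5 = 2.4375, f(x_5) = 0.087379, coefficient = 2
x_6 = 2.6250, f(x_6) = 0.072440, coefficient = 2
x_7 = 2.8125, f(x_7) = 0.060055, coefficient = 2
x_8 = 3.0000, f(x_8) = 0.049787, coefficient = 2
x_9 = 3.1875, f(x_9) = 0.041275, coefficient = 2
x_10 = 3.3750, f(x_10) = 0.034218, coefficient = 2
x_11 = 3.5625, f(x_11) = 0.028368, coefficient = 2
x_12 = 3.7500, f(x_12) = 0.023518, coefficient = 1

I ≈ (0.187500/2) × 2.135433 = 0.200197
Exact value: 0.199612
Error: 0.000584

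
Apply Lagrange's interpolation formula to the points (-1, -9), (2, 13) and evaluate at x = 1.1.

Lagrange interpolation formula:
P(x) = Σ yᵢ × Lᵢ(x)
where Lᵢ(x) = Π_{j≠i} (x - xⱼ)/(xᵢ - xⱼ)

L_0(1.1) = (1.1 - 2)/(-1 - 2) = 0.300000
L_1(1.1) = (1.1 - (-1))/(2 - (-1)) = 0.700000

P(1.1) = (-9)×L_0(1.1) + 13×L_1(1.1)
P(1.1) = 6.400000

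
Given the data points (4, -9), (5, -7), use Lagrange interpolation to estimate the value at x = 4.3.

Lagrange interpolation formula:
P(x) = Σ yᵢ × Lᵢ(x)
where Lᵢ(x) = Π_{j≠i} (x - xⱼ)/(xᵢ - xⱼ)

L_0(4.3) = (4.3 - 5)/(4 - 5) = 0.700000
L_1(4.3) = (4.3 - 4)/(5 - 4) = 0.300000

P(4.3) = (-9)×L_0(4.3) + (-7)×L_1(4.3)
P(4.3) = -8.400000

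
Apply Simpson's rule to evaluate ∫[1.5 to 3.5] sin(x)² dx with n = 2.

f(x) = sin(x)²
a = 1.5, b = 3.5, n = 2
h = (b - a)/n = 1.000000

Simpson's rule: (h/3)[f(x₀) + 4f(x₁) + 2f(x₂) + ... + f(xₙ)]

x_0 = 1.5000, f(x_0) = 0.994996, coefficient = 1
x_1 = 2.5000, f(x_1) = 0.358169, coefficient = 4
x_2 = 3.5000, f(x_2) = 0.123049, coefficient = 1

I ≈ (1.000000/3) × 2.550721 = 0.850240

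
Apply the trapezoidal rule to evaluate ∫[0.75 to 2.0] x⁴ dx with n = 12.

f(x) = x⁴
a = 0.75, b = 2.0, n = 12
h = (b - a)/n = 0.104167

Trapezoidal rule: (h/2)[f(x₀) + 2f(x₁) + 2f(x₂) + ... + f(xₙ)]

x_0 = 0.7500, f(x_0) = 0.316406, coefficient = 1
x_1 = 0.8542, f(x_1) = 0.532317, coefficient = 2
x_2 = 0.9583, f(x_2) = 0.843464, coefficient = 2
x_3 = 1.0625, f(x_3) = 1.274429, coefficient = 2
x_4 = 1.1667, f(x_4) = 1.852623, coefficient = 2
x_5 = 1.2708, f(x_5) = 2.608281, coefficient = 2
x_6 = 1.3750, f(x_6) = 3.574463, coefficient = 2
x_7 = 1.4792, f(x_7) = 4.787055, coefficient = 2
x_8 = 1.5833, f(x_8) = 6.284770, coefficient = 2
x_9 = 1.6875, f(x_9) = 8.109146, coefficient = 2
x_10 = 1.7917, f(x_10) = 10.304546, coefficient = 2
x_11 = 1.8958, f(x_11) = 12.918159, coefficient = 2
x_12 = 2.0000, f(x_12) = 16.000000, coefficient = 1

I ≈ (0.104167/2) × 122.494914 = 6.379943
Exact value: 6.352539
Error: 0.027404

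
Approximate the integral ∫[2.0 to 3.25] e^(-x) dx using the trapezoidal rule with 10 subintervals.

f(x) = e^(-x)
a = 2.0, b = 3.25, n = 10
h = (b - a)/n = 0.125000

Trapezoidal rule: (h/2)[f(x₀) + 2f(x₁) + 2f(x₂) + ... + f(xₙ)]

x_0 = 2.0000, f(x_0) = 0.135335, coefficient = 1
x_1 = 2.1250, f(x_1) = 0.119433, coefficient = 2
x_2 = 2.2500, f(x_2) = 0.105399, coefficient = 2
x_3 = 2.3750, f(x_3) = 0.093014, coefficient = 2
x_4 = 2.5000, f(x_4) = 0.082085, coefficient = 2
x_5 = 2.6250, f(x_5) = 0.072440, coefficient = 2
x_6 = 2.7500, f(x_6) = 0.063928, coefficient = 2
x_7 = 2.8750, f(x_7) = 0.056416, coefficient = 2
x_8 = 3.0000, f(x_8) = 0.049787, coefficient = 2
x_9 = 3.1250, f(x_9) = 0.043937, coefficient = 2
x_10 = 3.2500, f(x_10) = 0.038774, coefficient = 1

I ≈ (0.125000/2) × 1.546988 = 0.096687
Exact value: 0.096561
Error: 0.000126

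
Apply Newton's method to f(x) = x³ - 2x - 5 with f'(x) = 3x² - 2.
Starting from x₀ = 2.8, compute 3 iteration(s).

f(x) = x³ - 2x - 5
f'(x) = 3x² - 2
x₀ = 2.8

Newton-Raphson formula: x_{n+1} = x_n - f(x_n)/f'(x_n)

Iteration 1:
  f(2.800000) = 11.352000
  f'(2.800000) = 21.520000
  x_1 = 2.800000 - 11.352000/21.520000 = 2.272491
Iteration 2:
  f(2.272491) = 2.190647
  f'(2.272491) = 13.492642
  x_2 = 2.272491 - 2.190647/13.492642 = 2.110132
Iteration 3:
  f(2.110132) = 0.175431
  f'(2.110132) = 11.357972
  x_3 = 2.110132 - 0.175431/11.357972 = 2.094686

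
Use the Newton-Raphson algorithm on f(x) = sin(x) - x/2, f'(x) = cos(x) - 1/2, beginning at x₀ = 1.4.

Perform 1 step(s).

f(x) = sin(x) - x/2
f'(x) = cos(x) - 1/2
x₀ = 1.4

Newton-Raphson formula: x_{n+1} = x_n - f(x_n)/f'(x_n)

Iteration 1:
  f(1.400000) = 0.285450
  f'(1.400000) = -0.330033
  x_1 = 1.400000 - 0.285450/(-0.330033) = 2.264913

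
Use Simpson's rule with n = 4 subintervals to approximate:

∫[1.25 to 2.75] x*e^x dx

f(x) = x*e^x
a = 1.25, b = 2.75, n = 4
h = (b - a)/n = 0.375000

Simpson's rule: (h/3)[f(x₀) + 4f(x₁) + 2f(x₂) + ... + f(xₙ)]

x_0 = 1.2500, f(x_0) = 4.362929, coefficient = 1
x_1 = 1.6250, f(x_1) = 8.252431, coefficient = 4
x_2 = 2.0000, f(x_2) = 14.778112, coefficient = 2
x_3 = 2.3750, f(x_3) = 25.533656, coefficient = 4
x_4 = 2.7500, f(x_4) = 43.017238, coefficient = 1

I ≈ (0.375000/3) × 212.080740 = 26.510092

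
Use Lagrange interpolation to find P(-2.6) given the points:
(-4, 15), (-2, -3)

Lagrange interpolation formula:
P(x) = Σ yᵢ × Lᵢ(x)
where Lᵢ(x) = Π_{j≠i} (x - xⱼ)/(xᵢ - xⱼ)

L_0(-2.6) = (-2.6 - (-2))/(-4 - (-2)) = 0.300000
L_1(-2.6) = (-2.6 - (-4))/(-2 - (-4)) = 0.700000

P(-2.6) = 15×L_0(-2.6) + (-3)×L_1(-2.6)
P(-2.6) = 2.400000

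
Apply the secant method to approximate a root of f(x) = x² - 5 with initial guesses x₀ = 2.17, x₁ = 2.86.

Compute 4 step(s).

f(x) = x² - 5
x₀ = 2.17, x₁ = 2.86

Secant formula: x_{n+1} = x_n - f(x_n)(x_n - x_{n-1})/(f(x_n) - f(x_{n-1}))

Iteration 1:
  f(2.170000) = -0.291100
  f(2.860000) = 3.179600
  x_2 = 2.860000 - 3.179600×(2.860000 - 2.170000)/(3.179600 - (-0.291100))
       = 2.227873
Iteration 2:
  f(2.860000) = 3.179600
  f(2.227873) = -0.036583
  x_3 = 2.227873 - (-0.036583)×(2.227873 - 2.860000)/(-0.036583 - 3.179600)
       = 2.235063
Iteration 3:
  f(2.227873) = -0.036583
  f(2.235063) = -0.004493
  x_4 = 2.235063 - (-0.004493)×(2.235063 - 2.227873)/(-0.004493 - (-0.036583))
       = 2.236070
Iteration 4:
  f(2.235063) = -0.004493
  f(2.236070) = 0.000008
  x_5 = 2.236070 - 0.000008×(2.236070 - 2.235063)/(0.000008 - (-0.004493))
       = 2.236068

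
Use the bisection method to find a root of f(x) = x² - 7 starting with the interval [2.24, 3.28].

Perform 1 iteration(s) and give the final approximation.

f(x) = x² - 7
Initial interval: [2.24, 3.28]

Iteration 1:
  c_1 = (2.240000 + 3.280000)/2 = 2.760000
  f(c_1) = f(2.760000) = 0.617600
  f(a) × f(c) < 0, new interval: [2.240000, 2.760000]

After 1 iteration(s), the approximation is c_1 = 2.760000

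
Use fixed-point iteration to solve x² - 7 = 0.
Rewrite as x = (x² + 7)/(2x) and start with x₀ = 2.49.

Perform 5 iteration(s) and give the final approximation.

Equation: x² - 7 = 0
Fixed-point form: x = (x² + 7)/(2x)
x₀ = 2.49

x_1 = g(2.490000) = 2.650622
x_2 = g(2.650622) = 2.645756
x_3 = g(2.645756) = 2.645751
x_4 = g(2.645751) = 2.645751
x_5 = g(2.645751) = 2.645751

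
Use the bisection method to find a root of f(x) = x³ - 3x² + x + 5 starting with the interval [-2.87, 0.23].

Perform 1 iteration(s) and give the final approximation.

f(x) = x³ - 3x² + x + 5
Initial interval: [-2.87, 0.23]

Iteration 1:
  c_1 = (-2.870000 + 0.230000)/2 = -1.320000
  f(c_1) = f(-1.320000) = -3.847168
  f(a) × f(c) ≥ 0, new interval: [-1.320000, 0.230000]

After 1 iteration(s), the approximation is c_1 = -1.320000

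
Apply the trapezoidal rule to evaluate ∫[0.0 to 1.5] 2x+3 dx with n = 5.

f(x) = 2x+3
a = 0.0, b = 1.5, n = 5
h = (b - a)/n = 0.300000

Trapezoidal rule: (h/2)[f(x₀) + 2f(x₁) + 2f(x₂) + ... + f(xₙ)]

x_0 = 0.0000, f(x_0) = 3.000000, coefficient = 1
x_1 = 0.3000, f(x_1) = 3.600000, coefficient = 2
x_2 = 0.6000, f(x_2) = 4.200000, coefficient = 2
x_3 = 0.9000, f(x_3) = 4.800000, coefficient = 2
x_4 = 1.2000, f(x_4) = 5.400000, coefficient = 2
x_5 = 1.5000, f(x_5) = 6.000000, coefficient = 1

I ≈ (0.300000/2) × 45.000000 = 6.750000
Exact value: 6.750000
Error: 0.000000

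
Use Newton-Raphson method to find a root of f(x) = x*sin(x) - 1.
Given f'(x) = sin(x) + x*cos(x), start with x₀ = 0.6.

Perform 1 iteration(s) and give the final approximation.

f(x) = x*sin(x) - 1
f'(x) = sin(x) + x*cos(x)
x₀ = 0.6

Newton-Raphson formula: x_{n+1} = x_n - f(x_n)/f'(x_n)

Iteration 1:
  f(0.600000) = -0.661215
  f'(0.600000) = 1.059844
  x_1 = 0.600000 - (-0.661215)/1.059844 = 1.223879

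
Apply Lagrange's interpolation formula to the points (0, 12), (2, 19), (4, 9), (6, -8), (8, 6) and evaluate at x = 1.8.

Lagrange interpolation formula:
P(x) = Σ yᵢ × Lᵢ(x)
where Lᵢ(x) = Π_{j≠i} (x - xⱼ)/(xᵢ - xⱼ)

L_0(1.8) = (1.8 - 2)/(0 - 2) × (1.8 - 4)/(0 - 4) × (1.8 - 6)/(0 - 6) × (1.8 - 8)/(0 - 8) = 0.029837
L_1(1.8) = (1.8 - 0)/(2 - 0) × (1.8 - 4)/(2 - 4) × (1.8 - 6)/(2 - 6) × (1.8 - 8)/(2 - 8) = 1.074150
L_2(1.8) = (1.8 - 0)/(4 - 0) × (1.8 - 2)/(4 - 2) × (1.8 - 6)/(4 - 6) × (1.8 - 8)/(4 - 8) = -0.146475
L_3(1.8) = (1.8 - 0)/(6 - 0) × (1.8 - 2)/(6 - 2) × (1.8 - 4)/(6 - 4) × (1.8 - 8)/(6 - 8) = 0.051150
L_4(1.8) = (1.8 - 0)/(8 - 0) × (1.8 - 2)/(8 - 2) × (1.8 - 4)/(8 - 4) × (1.8 - 6)/(8 - 6) = -0.008662

P(1.8) = 12×L_0(1.8) + 19×L_1(1.8) + 9×L_2(1.8) + (-8)×L_3(1.8) + 6×L_4(1.8)
P(1.8) = 18.987450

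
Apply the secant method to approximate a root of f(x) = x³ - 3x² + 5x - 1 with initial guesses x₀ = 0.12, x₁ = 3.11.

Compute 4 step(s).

f(x) = x³ - 3x² + 5x - 1
x₀ = 0.12, x₁ = 3.11

Secant formula: x_{n+1} = x_n - f(x_n)(x_n - x_{n-1})/(f(x_n) - f(x_{n-1}))

Iteration 1:
  f(0.120000) = -0.441472
  f(3.110000) = 15.613931
  x_2 = 3.110000 - 15.613931×(3.110000 - 0.120000)/(15.613931 - (-0.441472))
       = 0.202215
Iteration 2:
  f(3.110000) = 15.613931
  f(0.202215) = -0.103327
  x_3 = 0.202215 - (-0.103327)×(0.202215 - 3.110000)/(-0.103327 - 15.613931)
       = 0.221332
Iteration 3:
  f(0.202215) = -0.103327
  f(0.221332) = -0.029463
  x_4 = 0.221332 - (-0.029463)×(0.221332 - 0.202215)/(-0.029463 - (-0.103327))
       = 0.228956
Iteration 4:
  f(0.221332) = -0.029463
  f(0.228956) = -0.000479
  x_5 = 0.228956 - (-0.000479)×(0.228956 - 0.221332)/(-0.000479 - (-0.029463))
       = 0.229082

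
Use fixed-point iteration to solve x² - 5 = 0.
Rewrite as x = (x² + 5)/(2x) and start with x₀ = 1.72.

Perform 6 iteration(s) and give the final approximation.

Equation: x² - 5 = 0
Fixed-point form: x = (x² + 5)/(2x)
x₀ = 1.72

x_1 = g(1.720000) = 2.313488
x_2 = g(2.313488) = 2.237363
x_3 = g(2.237363) = 2.236068
x_4 = g(2.236068) = 2.236068
x_5 = g(2.236068) = 2.236068
x_6 = g(2.236068) = 2.236068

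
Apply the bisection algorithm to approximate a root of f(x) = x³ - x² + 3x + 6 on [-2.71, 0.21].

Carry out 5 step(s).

f(x) = x³ - x² + 3x + 6
Initial interval: [-2.71, 0.21]

Iteration 1:
  c_1 = (-2.710000 + 0.210000)/2 = -1.250000
  f(c_1) = f(-1.250000) = -1.265625
  f(a) × f(c) ≥ 0, new interval: [-1.250000, 0.210000]
Iteration 2:
  c_2 = (-1.250000 + 0.210000)/2 = -0.520000
  f(c_2) = f(-0.520000) = 4.028992
  f(a) × f(c) < 0, new interval: [-1.250000, -0.520000]
Iteration 3:
  c_3 = (-1.250000 + (-0.520000))/2 = -0.885000
  f(c_3) = f(-0.885000) = 1.868621
  f(a) × f(c) < 0, new interval: [-1.250000, -0.885000]
Iteration 4:
  c_4 = (-1.250000 + (-0.885000))/2 = -1.067500
  f(c_4) = f(-1.067500) = 0.441467
  f(a) × f(c) < 0, new interval: [-1.250000, -1.067500]
Iteration 5:
  c_5 = (-1.250000 + (-1.067500))/2 = -1.158750
  f(c_5) = f(-1.158750) = -0.374807
  f(a) × f(c) ≥ 0, new interval: [-1.158750, -1.067500]

After 5 iteration(s), the approximation is c_5 = -1.158750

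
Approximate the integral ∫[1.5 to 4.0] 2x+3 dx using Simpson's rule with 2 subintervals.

f(x) = 2x+3
a = 1.5, b = 4.0, n = 2
h = (b - a)/n = 1.250000

Simpson's rule: (h/3)[f(x₀) + 4f(x₁) + 2f(x₂) + ... + f(xₙ)]

x_0 = 1.5000, f(x_0) = 6.000000, coefficient = 1
x_1 = 2.7500, f(x_1) = 8.500000, coefficient = 4
x_2 = 4.0000, f(x_2) = 11.000000, coefficient = 1

I ≈ (1.250000/3) × 51.000000 = 21.250000
Exact value: 21.250000
Error: 0.000000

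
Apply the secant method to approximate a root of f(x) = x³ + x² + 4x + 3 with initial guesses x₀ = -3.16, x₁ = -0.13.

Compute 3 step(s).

f(x) = x³ + x² + 4x + 3
x₀ = -3.16, x₁ = -0.13

Secant formula: x_{n+1} = x_n - f(x_n)(x_n - x_{n-1})/(f(x_n) - f(x_{n-1}))

Iteration 1:
  f(-3.160000) = -31.208896
  f(-0.130000) = 2.494703
  x_2 = -0.130000 - 2.494703×(-0.130000 - (-3.160000))/(2.494703 - (-31.208896))
       = -0.354277
Iteration 2:
  f(-0.130000) = 2.494703
  f(-0.354277) = 1.663937
  x_3 = -0.354277 - 1.663937×(-0.354277 - (-0.130000))/(1.663937 - 2.494703)
       = -0.803481
Iteration 3:
  f(-0.354277) = 1.663937
  f(-0.803481) = -0.087056
  x_4 = -0.803481 - (-0.087056)×(-0.803481 - (-0.354277))/(-0.087056 - 1.663937)
       = -0.781148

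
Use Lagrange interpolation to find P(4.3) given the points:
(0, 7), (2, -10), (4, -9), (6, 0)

Lagrange interpolation formula:
P(x) = Σ yᵢ × Lᵢ(x)
where Lᵢ(x) = Π_{j≠i} (x - xⱼ)/(xᵢ - xⱼ)

L_0(4.3) = (4.3 - 2)/(0 - 2) × (4.3 - 4)/(0 - 4) × (4.3 - 6)/(0 - 6) = 0.024437
L_1(4.3) = (4.3 - 0)/(2 - 0) × (4.3 - 4)/(2 - 4) × (4.3 - 6)/(2 - 6) = -0.137062
L_2(4.3) = (4.3 - 0)/(4 - 0) × (4.3 - 2)/(4 - 2) × (4.3 - 6)/(4 - 6) = 1.050812
L_3(4.3) = (4.3 - 0)/(6 - 0) × (4.3 - 2)/(6 - 2) × (4.3 - 4)/(6 - 4) = 0.061812

P(4.3) = 7×L_0(4.3) + (-10)×L_1(4.3) + (-9)×L_2(4.3) + 0×L_3(4.3)
P(4.3) = -7.915625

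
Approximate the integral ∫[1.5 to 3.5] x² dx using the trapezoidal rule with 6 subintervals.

f(x) = x²
a = 1.5, b = 3.5, n = 6
h = (b - a)/n = 0.333333

Trapezoidal rule: (h/2)[f(x₀) + 2f(x₁) + 2f(x₂) + ... + f(xₙ)]

x_0 = 1.5000, f(x_0) = 2.250000, coefficient = 1
x_1 = 1.8333, f(x_1) = 3.361111, coefficient = 2
x_2 = 2.1667, f(x_2) = 4.694444, coefficient = 2
x_3 = 2.5000, f(x_3) = 6.250000, coefficient = 2
x_4 = 2.8333, f(x_4) = 8.027778, coefficient = 2
x_5 = 3.1667, f(x_5) = 10.027778, coefficient = 2
x_6 = 3.5000, f(x_6) = 12.250000, coefficient = 1

I ≈ (0.333333/2) × 79.222222 = 13.203704
Exact value: 13.166667
Error: 0.037037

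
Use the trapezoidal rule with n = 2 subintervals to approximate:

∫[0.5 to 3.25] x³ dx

f(x) = x³
a = 0.5, b = 3.25, n = 2
h = (b - a)/n = 1.375000

Trapezoidal rule: (h/2)[f(x₀) + 2f(x₁) + 2f(x₂) + ... + f(xₙ)]

x_0 = 0.5000, f(x_0) = 0.125000, coefficient = 1
x_1 = 1.8750, f(x_1) = 6.591797, coefficient = 2
x_2 = 3.2500, f(x_2) = 34.328125, coefficient = 1

I ≈ (1.375000/2) × 47.636719 = 32.750244
Exact value: 27.875977
Error: 4.874268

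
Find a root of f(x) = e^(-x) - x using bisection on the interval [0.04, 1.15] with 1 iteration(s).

f(x) = e^(-x) - x
Initial interval: [0.04, 1.15]

Iteration 1:
  c_1 = (0.040000 + 1.150000)/2 = 0.595000
  f(c_1) = f(0.595000) = -0.043437
  f(a) × f(c) < 0, new interval: [0.040000, 0.595000]

After 1 iteration(s), the approximation is c_1 = 0.595000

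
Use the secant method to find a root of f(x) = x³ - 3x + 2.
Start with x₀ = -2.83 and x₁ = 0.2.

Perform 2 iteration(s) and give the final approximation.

f(x) = x³ - 3x + 2
x₀ = -2.83, x₁ = 0.2

Secant formula: x_{n+1} = x_n - f(x_n)(x_n - x_{n-1})/(f(x_n) - f(x_{n-1}))

Iteration 1:
  f(-2.830000) = -12.175187
  f(0.200000) = 1.408000
  x_2 = 0.200000 - 1.408000×(0.200000 - (-2.830000))/(1.408000 - (-12.175187))
       = -0.114082
Iteration 2:
  f(0.200000) = 1.408000
  f(-0.114082) = 2.340762
  x_3 = -0.114082 - 2.340762×(-0.114082 - 0.200000)/(2.340762 - 1.408000)
       = 0.674106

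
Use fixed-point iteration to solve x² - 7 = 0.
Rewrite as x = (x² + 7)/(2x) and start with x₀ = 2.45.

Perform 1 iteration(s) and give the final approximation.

Equation: x² - 7 = 0
Fixed-point form: x = (x² + 7)/(2x)
x₀ = 2.45

x_1 = g(2.450000) = 2.653571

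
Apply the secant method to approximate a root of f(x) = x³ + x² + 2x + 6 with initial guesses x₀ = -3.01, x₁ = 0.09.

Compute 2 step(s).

f(x) = x³ + x² + 2x + 6
x₀ = -3.01, x₁ = 0.09

Secant formula: x_{n+1} = x_n - f(x_n)(x_n - x_{n-1})/(f(x_n) - f(x_{n-1}))

Iteration 1:
  f(-3.010000) = -18.230801
  f(0.090000) = 6.188829
  x_2 = 0.090000 - 6.188829×(0.090000 - (-3.010000))/(6.188829 - (-18.230801))
       = -0.695654
Iteration 2:
  f(0.090000) = 6.188829
  f(-0.695654) = 4.755976
  x_3 = -0.695654 - 4.755976×(-0.695654 - 0.090000)/(4.755976 - 6.188829)
       = -3.303423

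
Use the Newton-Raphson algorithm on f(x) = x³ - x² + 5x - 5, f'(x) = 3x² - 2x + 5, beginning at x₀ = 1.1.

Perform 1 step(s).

f(x) = x³ - x² + 5x - 5
f'(x) = 3x² - 2x + 5
x₀ = 1.1

Newton-Raphson formula: x_{n+1} = x_n - f(x_n)/f'(x_n)

Iteration 1:
  f(1.100000) = 0.621000
  f'(1.100000) = 6.430000
  x_1 = 1.100000 - 0.621000/6.430000 = 1.003421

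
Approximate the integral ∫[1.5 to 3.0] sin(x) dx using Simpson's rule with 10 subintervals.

f(x) = sin(x)
a = 1.5, b = 3.0, n = 10
h = (b - a)/n = 0.150000

Simpson's rule: (h/3)[f(x₀) + 4f(x₁) + 2f(x₂) + ... + f(xₙ)]

x_0 = 1.5000, f(x_0) = 0.997495, coefficient = 1
x_1 = 1.6500, f(x_1) = 0.996865, coefficient = 4
x_2 = 1.8000, f(x_2) = 0.973848, coefficient = 2
x_3 = 1.9500, f(x_3) = 0.928960, coefficient = 4
x_4 = 2.1000, f(x_4) = 0.863209, coefficient = 2
x_5 = 2.2500, f(x_5) = 0.778073, coefficient = 4
x_6 = 2.4000, f(x_6) = 0.675463, coefficient = 2
x_7 = 2.5500, f(x_7) = 0.557684, coefficient = 4
x_8 = 2.7000, f(x_8) = 0.427380, coefficient = 2
x_9 = 2.8500, f(x_9) = 0.287478, coefficient = 4
x_10 = 3.0000, f(x_10) = 0.141120, coefficient = 1

I ≈ (0.150000/3) × 21.214654 = 1.060733
Exact value: 1.060730
Error: 0.000003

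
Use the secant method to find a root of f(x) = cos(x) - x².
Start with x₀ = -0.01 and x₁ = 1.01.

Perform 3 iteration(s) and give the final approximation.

f(x) = cos(x) - x²
x₀ = -0.01, x₁ = 1.01

Secant formula: x_{n+1} = x_n - f(x_n)(x_n - x_{n-1})/(f(x_n) - f(x_{n-1}))

Iteration 1:
  f(-0.010000) = 0.999850
  f(1.010000) = -0.488239
  x_2 = 1.010000 - (-0.488239)×(1.010000 - (-0.010000))/(-0.488239 - 0.999850)
       = 0.675340
Iteration 2:
  f(1.010000) = -0.488239
  f(0.675340) = 0.324410
  x_3 = 0.675340 - 0.324410×(0.675340 - 1.010000)/(0.324410 - (-0.488239))
       = 0.808937
Iteration 3:
  f(0.675340) = 0.324410
  f(0.808937) = 0.035890
  x_4 = 0.808937 - 0.035890×(0.808937 - 0.675340)/(0.035890 - 0.324410)
       = 0.825555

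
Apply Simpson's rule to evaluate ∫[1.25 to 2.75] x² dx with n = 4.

f(x) = x²
a = 1.25, b = 2.75, n = 4
h = (b - a)/n = 0.375000

Simpson's rule: (h/3)[f(x₀) + 4f(x₁) + 2f(x₂) + ... + f(xₙ)]

x_0 = 1.2500, f(x_0) = 1.562500, coefficient = 1
x_1 = 1.6250, f(x_1) = 2.640625, coefficient = 4
x_2 = 2.0000, f(x_2) = 4.000000, coefficient = 2
x_3 = 2.3750, f(x_3) = 5.640625, coefficient = 4
x_4 = 2.7500, f(x_4) = 7.562500, coefficient = 1

I ≈ (0.375000/3) × 50.250000 = 6.281250
Exact value: 6.281250
Error: 0.000000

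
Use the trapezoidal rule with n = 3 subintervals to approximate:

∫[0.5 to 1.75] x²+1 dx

f(x) = x²+1
a = 0.5, b = 1.75, n = 3
h = (b - a)/n = 0.416667

Trapezoidal rule: (h/2)[f(x₀) + 2f(x₁) + 2f(x₂) + ... + f(xₙ)]

x_0 = 0.5000, f(x_0) = 1.250000, coefficient = 1
x_1 = 0.9167, f(x_1) = 1.840278, coefficient = 2
x_2 = 1.3333, f(x_2) = 2.777778, coefficient = 2
x_3 = 1.7500, f(x_3) = 4.062500, coefficient = 1

I ≈ (0.416667/2) × 14.548611 = 3.030961
Exact value: 2.994792
Error: 0.036169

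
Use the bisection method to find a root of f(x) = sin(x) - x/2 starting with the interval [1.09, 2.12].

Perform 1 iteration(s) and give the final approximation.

f(x) = sin(x) - x/2
Initial interval: [1.09, 2.12]

Iteration 1:
  c_1 = (1.090000 + 2.120000)/2 = 1.605000
  f(c_1) = f(1.605000) = 0.196915
  f(a) × f(c) ≥ 0, new interval: [1.605000, 2.120000]

After 1 iteration(s), the approximation is c_1 = 1.605000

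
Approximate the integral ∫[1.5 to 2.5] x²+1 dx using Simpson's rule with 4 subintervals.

f(x) = x²+1
a = 1.5, b = 2.5, n = 4
h = (b - a)/n = 0.250000

Simpson's rule: (h/3)[f(x₀) + 4f(x₁) + 2f(x₂) + ... + f(xₙ)]

x_0 = 1.5000, f(x_0) = 3.250000, coefficient = 1
x_1 = 1.7500, f(x_1) = 4.062500, coefficient = 4
x_2 = 2.0000, f(x_2) = 5.000000, coefficient = 2
x_3 = 2.2500, f(x_3) = 6.062500, coefficient = 4
x_4 = 2.5000, f(x_4) = 7.250000, coefficient = 1

I ≈ (0.250000/3) × 61.000000 = 5.083333
Exact value: 5.083333
Error: 0.000000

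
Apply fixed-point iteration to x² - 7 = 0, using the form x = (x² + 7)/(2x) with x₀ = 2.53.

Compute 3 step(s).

Equation: x² - 7 = 0
Fixed-point form: x = (x² + 7)/(2x)
x₀ = 2.53

x_1 = g(2.530000) = 2.648399
x_2 = g(2.648399) = 2.645753
x_3 = g(2.645753) = 2.645751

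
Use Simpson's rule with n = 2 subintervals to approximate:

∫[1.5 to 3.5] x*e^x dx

f(x) = x*e^x
a = 1.5, b = 3.5, n = 2
h = (b - a)/n = 1.000000

Simpson's rule: (h/3)[f(x₀) + 4f(x₁) + 2f(x₂) + ... + f(xₙ)]

x_0 = 1.5000, f(x_0) = 6.722534, coefficient = 1
x_1 = 2.5000, f(x_1) = 30.456235, coefficient = 4
x_2 = 3.5000, f(x_2) = 115.904082, coefficient = 1

I ≈ (1.000000/3) × 244.451555 = 81.483852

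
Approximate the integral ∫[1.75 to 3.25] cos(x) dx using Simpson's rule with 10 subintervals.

f(x) = cos(x)
a = 1.75, b = 3.25, n = 10
h = (b - a)/n = 0.150000

Simpson's rule: (h/3)[f(x₀) + 4f(x₁) + 2f(x₂) + ... + f(xₙ)]

x_0 = 1.7500, f(x_0) = -0.178246, coefficient = 1
x_1 = 1.9000, f(x_1) = -0.323290, coefficient = 4
x_2 = 2.0500, f(x_2) = -0.461073, coefficient = 2
x_3 = 2.2000, f(x_3) = -0.588501, coefficient = 4
x_4 = 2.3500, f(x_4) = -0.702713, coefficient = 2
x_5 = 2.5000, f(x_5) = -0.801144, coefficient = 4
x_6 = 2.6500, f(x_6) = -0.881582, coefficient = 2
x_7 = 2.8000, f(x_7) = -0.942222, coefficient = 4
x_8 = 2.9500, f(x_8) = -0.981702, coefficient = 2
x_9 = 3.1000, f(x_9) = -0.999135, coefficient = 4
x_10 = 3.2500, f(x_10) = -0.994130, coefficient = 1

I ≈ (0.150000/3) × -21.843683 = -1.092184
Exact value: -1.092181
Error: 0.000003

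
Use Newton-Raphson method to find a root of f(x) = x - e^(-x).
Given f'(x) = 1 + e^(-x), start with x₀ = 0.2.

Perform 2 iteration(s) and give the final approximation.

f(x) = x - e^(-x)
f'(x) = 1 + e^(-x)
x₀ = 0.2

Newton-Raphson formula: x_{n+1} = x_n - f(x_n)/f'(x_n)

Iteration 1:
  f(0.200000) = -0.618731
  f'(0.200000) = 1.818731
  x_1 = 0.200000 - (-0.618731)/1.818731 = 0.540199
Iteration 2:
  f(0.540199) = -0.042433
  f'(0.540199) = 1.582632
  x_2 = 0.540199 - (-0.042433)/1.582632 = 0.567011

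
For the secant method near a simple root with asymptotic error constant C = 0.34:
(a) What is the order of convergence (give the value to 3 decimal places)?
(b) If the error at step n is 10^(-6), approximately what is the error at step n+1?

(a) Secant method has superlinear convergence with order φ = (1+√5)/2 ≈ 1.618.
    This means |e_{n+1}| ≈ C|e_n|^1.618.

(b) With |e_n| = 10^(-6) and C = 0.34:
    |e_{n+1}| ≈ 0.34 × (10^(-6))^1.618 = 0.34 × 10^(-9.71)

(a) ≈ 1.618 (golden ratio); (b) |e_{n+1}| ≈ 6.657e-11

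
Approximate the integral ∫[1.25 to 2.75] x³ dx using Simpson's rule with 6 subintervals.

f(x) = x³
a = 1.25, b = 2.75, n = 6
h = (b - a)/n = 0.250000

Simpson's rule: (h/3)[f(x₀) + 4f(x₁) + 2f(x₂) + ... + f(xₙ)]

x_0 = 1.2500, f(x_0) = 1.953125, coefficient = 1
x_1 = 1.5000, f(x_1) = 3.375000, coefficient = 4
x_2 = 1.7500, f(x_2) = 5.359375, coefficient = 2
x_3 = 2.0000, f(x_3) = 8.000000, coefficient = 4
x_4 = 2.2500, f(x_4) = 11.390625, coefficient = 2
x_5 = 2.5000, f(x_5) = 15.625000, coefficient = 4
x_6 = 2.7500, f(x_6) = 20.796875, coefficient = 1

I ≈ (0.250000/3) × 164.250000 = 13.687500
Exact value: 13.687500
Error: 0.000000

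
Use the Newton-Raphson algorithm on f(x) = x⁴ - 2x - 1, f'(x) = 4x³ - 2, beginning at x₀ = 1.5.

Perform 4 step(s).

f(x) = x⁴ - 2x - 1
f'(x) = 4x³ - 2
x₀ = 1.5

Newton-Raphson formula: x_{n+1} = x_n - f(x_n)/f'(x_n)

Iteration 1:
  f(1.500000) = 1.062500
  f'(1.500000) = 11.500000
  x_1 = 1.500000 - 1.062500/11.500000 = 1.407609
Iteration 2:
  f(1.407609) = 0.110579
  f'(1.407609) = 9.155931
  x_2 = 1.407609 - 0.110579/9.155931 = 1.395531
Iteration 3:
  f(1.395531) = 0.001724
  f'(1.395531) = 8.871234
  x_3 = 1.395531 - 0.001724/8.871234 = 1.395337
Iteration 4:
  f(1.395337) = 0.000000
  f'(1.395337) = 8.866692
  x_4 = 1.395337 - 0.000000/8.866692 = 1.395337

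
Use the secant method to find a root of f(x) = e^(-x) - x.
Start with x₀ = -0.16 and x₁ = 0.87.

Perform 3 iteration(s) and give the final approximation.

f(x) = e^(-x) - x
x₀ = -0.16, x₁ = 0.87

Secant formula: x_{n+1} = x_n - f(x_n)(x_n - x_{n-1})/(f(x_n) - f(x_{n-1}))

Iteration 1:
  f(-0.160000) = 1.333511
  f(0.870000) = -0.451048
  x_2 = 0.870000 - (-0.451048)×(0.870000 - (-0.160000))/(-0.451048 - 1.333511)
       = 0.609667
Iteration 2:
  f(0.870000) = -0.451048
  f(0.609667) = -0.066135
  x_3 = 0.609667 - (-0.066135)×(0.609667 - 0.870000)/(-0.066135 - (-0.451048))
       = 0.564937
Iteration 3:
  f(0.609667) = -0.066135
  f(0.564937) = 0.003459
  x_4 = 0.564937 - 0.003459×(0.564937 - 0.609667)/(0.003459 - (-0.066135))
       = 0.567160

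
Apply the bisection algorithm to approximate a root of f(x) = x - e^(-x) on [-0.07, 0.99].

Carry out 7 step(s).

f(x) = x - e^(-x)
Initial interval: [-0.07, 0.99]

Iteration 1:
  c_1 = (-0.070000 + 0.990000)/2 = 0.460000
  f(c_1) = f(0.460000) = -0.171284
  f(a) × f(c) ≥ 0, new interval: [0.460000, 0.990000]
Iteration 2:
  c_2 = (0.460000 + 0.990000)/2 = 0.725000
  f(c_2) = f(0.725000) = 0.240675
  f(a) × f(c) < 0, new interval: [0.460000, 0.725000]
Iteration 3:
  c_3 = (0.460000 + 0.725000)/2 = 0.592500
  f(c_3) = f(0.592500) = 0.039557
  f(a) × f(c) < 0, new interval: [0.460000, 0.592500]
Iteration 4:
  c_4 = (0.460000 + 0.592500)/2 = 0.526250
  f(c_4) = f(0.526250) = -0.064566
  f(a) × f(c) ≥ 0, new interval: [0.526250, 0.592500]
Iteration 5:
  c_5 = (0.526250 + 0.592500)/2 = 0.559375
  f(c_5) = f(0.559375) = -0.012191
  f(a) × f(c) ≥ 0, new interval: [0.559375, 0.592500]
Iteration 6:
  c_6 = (0.559375 + 0.592500)/2 = 0.575937
  f(c_6) = f(0.575937) = 0.013760
  f(a) × f(c) < 0, new interval: [0.559375, 0.575937]
Iteration 7:
  c_7 = (0.559375 + 0.575937)/2 = 0.567656
  f(c_7) = f(0.567656) = 0.000804
  f(a) × f(c) < 0, new interval: [0.559375, 0.567656]

After 7 iteration(s), the approximation is c_7 = 0.567656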